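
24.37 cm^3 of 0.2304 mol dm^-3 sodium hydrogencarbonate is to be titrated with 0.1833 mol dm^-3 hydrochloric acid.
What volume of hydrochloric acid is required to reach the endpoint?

NaHCO3 + HCl → NaCl + H2O + CO2
n(NaHCO3) = 0.02437 L × 0.2304 mol/L = 5.615 × 10^-3 mol
n(HCl) = 5.615 × 10^-3 mol (1:1 stoichiometry)
V(HCl) = 5.615 × 10^-3 mol / 0.1833 mol/L = 0.03063 L = 30.63 mL

30.63 mL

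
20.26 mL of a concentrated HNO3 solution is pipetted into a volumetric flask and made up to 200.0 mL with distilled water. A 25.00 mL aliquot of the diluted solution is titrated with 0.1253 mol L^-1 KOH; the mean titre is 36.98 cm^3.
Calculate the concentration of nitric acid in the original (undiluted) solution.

HNO3 + KOH → KNO3 + H2O
n(KOH) = 0.03698 × 0.1253 = 4.634 × 10^-3 mol
n(HNO3) in the aliquot = 4.634 × 10^-3 mol (1:1 ratio)
[HNO3]_dilute = 4.634 × 10^-3 / 0.02500 = 0.1853 mol/L
Dilution factor = 200.0 / 20.26 = 9.872
[HNO3]_stock = 0.1853 × 9.872 = 1.830 mol/L

1.830 mol/L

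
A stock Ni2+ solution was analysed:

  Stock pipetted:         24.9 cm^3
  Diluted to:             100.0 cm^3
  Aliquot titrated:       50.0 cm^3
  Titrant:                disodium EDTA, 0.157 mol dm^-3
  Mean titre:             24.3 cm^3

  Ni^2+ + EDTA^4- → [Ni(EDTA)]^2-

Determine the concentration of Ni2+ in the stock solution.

n(EDTA) = 0.0243 × 0.157 = 3.82 × 10^-3 mol
n(Ni2+) in the aliquot = 3.82 × 10^-3 mol (1:1 ratio)
[Ni2+]_dilute = 3.82 × 10^-3 / 0.0500 = 0.0763 mol/L
Dilution factor = 100.0 / 24.9 = 4.016
[Ni2+]_stock = 0.0763 × 4.016 = 0.306 mol/L

0.306 mol/L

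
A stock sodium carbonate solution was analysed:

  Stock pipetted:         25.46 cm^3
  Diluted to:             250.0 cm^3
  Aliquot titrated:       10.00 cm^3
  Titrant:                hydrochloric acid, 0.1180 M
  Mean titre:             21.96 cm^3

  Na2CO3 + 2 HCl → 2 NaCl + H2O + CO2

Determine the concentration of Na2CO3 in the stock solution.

n(HCl) = 0.02196 × 0.1180 = 2.591 × 10^-3 mol
From the 1:2 ratio, n(Na2CO3) in the aliquot = 1/2 × 2.591 × 10^-3 = 1.296 × 10^-3 mol
[Na2CO3]_dilute = 1.296 × 10^-3 / 0.01000 = 0.1296 mol/L
Dilution factor = 250.0 / 25.46 = 9.819
[Na2CO3]_stock = 0.1296 × 9.819 = 1.272 mol/L

1.272 M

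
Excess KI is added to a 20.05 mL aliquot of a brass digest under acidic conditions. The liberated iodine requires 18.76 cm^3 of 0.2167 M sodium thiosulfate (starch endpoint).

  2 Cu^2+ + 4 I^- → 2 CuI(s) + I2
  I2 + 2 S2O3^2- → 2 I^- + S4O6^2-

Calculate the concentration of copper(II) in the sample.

0.2028 M

n(S2O3^2-) = 0.01876 × 0.2167 = 4.065 × 10^-3 mol
n(I2) = n(S2O3^2-)/2 = 2.033 × 10^-3 mol
From the 2:1 ratio, n(Cu2+) in the aliquot = 2/1 × 2.033 × 10^-3 = 4.065 × 10^-3 mol
[Cu2+] = 4.065 × 10^-3 / 0.02005 = 0.2028 mol/L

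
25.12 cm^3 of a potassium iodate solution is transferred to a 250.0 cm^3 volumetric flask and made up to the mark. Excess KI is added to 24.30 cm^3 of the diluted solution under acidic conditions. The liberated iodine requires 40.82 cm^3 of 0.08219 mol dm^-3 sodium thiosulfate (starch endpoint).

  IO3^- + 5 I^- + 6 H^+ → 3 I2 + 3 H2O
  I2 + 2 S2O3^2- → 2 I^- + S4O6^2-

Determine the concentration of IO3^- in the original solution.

n(S2O3^2-) = 0.04082 × 0.08219 = 3.355 × 10^-3 mol
n(I2) = n(S2O3^2-)/2 = 1.677 × 10^-3 mol
From the 1:3 ratio, n(IO3^-) in the aliquot = 1/3 × 1.677 × 10^-3 = 5.592 × 10^-4 mol
[IO3^-]_dilute = 5.592 × 10^-4 / 0.02430 = 0.02301 mol/L
[IO3^-]_original = 0.02301 × 250.0/25.12 = 0.2290 mol/L

0.2290 mol/L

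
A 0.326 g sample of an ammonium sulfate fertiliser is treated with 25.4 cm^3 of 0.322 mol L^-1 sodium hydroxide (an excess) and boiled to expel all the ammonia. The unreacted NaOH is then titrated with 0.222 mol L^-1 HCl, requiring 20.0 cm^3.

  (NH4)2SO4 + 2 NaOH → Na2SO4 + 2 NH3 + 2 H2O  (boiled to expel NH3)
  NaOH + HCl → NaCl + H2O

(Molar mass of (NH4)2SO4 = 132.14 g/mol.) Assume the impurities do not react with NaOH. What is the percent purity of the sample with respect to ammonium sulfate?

n(NaOH) added = 0.0254 × 0.322 = 8.18 × 10^-3 mol
n(HCl) used in back-titration = 0.0200 × 0.222 = 4.44 × 10^-3 mol
n(NaOH) left over = 4.44 × 10^-3 mol (1:1 ratio)
n(NaOH) consumed by analyte = 8.18 × 10^-3 − 4.44 × 10^-3 = 3.74 × 10^-3 mol
From the 1:2 ratio, n((NH4)2SO4) = 1/2 × 3.74 × 10^-3 = 1.87 × 10^-3 mol
mass of (NH4)2SO4 = 1.87 × 10^-3 × 132.14 = 0.247 g
% (NH4)2SO4 = 0.247 / 0.326 × 100 = 75.8 %

75.8 %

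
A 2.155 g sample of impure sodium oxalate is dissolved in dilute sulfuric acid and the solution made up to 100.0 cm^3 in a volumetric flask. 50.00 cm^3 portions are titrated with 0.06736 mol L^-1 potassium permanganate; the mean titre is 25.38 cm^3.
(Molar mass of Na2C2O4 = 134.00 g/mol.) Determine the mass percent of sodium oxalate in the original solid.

2 MnO4^- + 5 C2O4^2- + 16 H^+ → 2 Mn^2+ + 10 CO2 + 8 H2O
n(KMnO4) per titration = 0.02538 × 0.06736 = 1.710 × 10^-3 mol
From the 5:2 ratio, n(Na2C2O4) in each aliquot = 5/2 × 1.710 × 10^-3 = 4.274 × 10^-3 mol
n(Na2C2O4) in the whole flask = 4.274 × 10^-3 × 100.0/50.00 = 8.548 × 10^-3 mol
mass of Na2C2O4 = 8.548 × 10^-3 × 134.00 = 1.145 g
% Na2C2O4 = 1.145 / 2.155 × 100 = 53.15 %

53.15 %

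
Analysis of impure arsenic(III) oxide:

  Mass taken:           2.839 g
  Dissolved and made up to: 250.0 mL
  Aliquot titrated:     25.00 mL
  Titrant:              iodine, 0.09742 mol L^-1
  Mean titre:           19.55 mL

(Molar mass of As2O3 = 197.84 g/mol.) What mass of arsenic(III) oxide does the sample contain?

1.884 g

As2O3 + 2 I2 + 2 H2O → As2O5 + 4 HI
n(I2) per titration = 0.01955 × 0.09742 = 1.905 × 10^-3 mol
From the 1:2 ratio, n(As2O3) in each aliquot = 1/2 × 1.905 × 10^-3 = 9.523 × 10^-4 mol
n(As2O3) in the whole flask = 9.523 × 10^-4 × 250.0/25.00 = 9.523 × 10^-3 mol
mass of As2O3 = 9.523 × 10^-3 × 197.84 = 1.884 g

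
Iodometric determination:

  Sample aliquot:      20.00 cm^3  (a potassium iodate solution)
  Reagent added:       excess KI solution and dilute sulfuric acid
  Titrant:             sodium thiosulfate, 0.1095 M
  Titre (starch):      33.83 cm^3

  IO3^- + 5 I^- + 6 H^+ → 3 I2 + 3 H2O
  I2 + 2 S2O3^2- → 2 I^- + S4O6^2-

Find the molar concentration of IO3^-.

n(S2O3^2-) = 0.03383 × 0.1095 = 3.704 × 10^-3 mol
n(I2) = n(S2O3^2-)/2 = 1.852 × 10^-3 mol
From the 1:3 ratio, n(IO3^-) in the aliquot = 1/3 × 1.852 × 10^-3 = 6.174 × 10^-4 mol
[IO3^-] = 6.174 × 10^-4 / 0.02000 = 0.03087 mol/L

0.03087 M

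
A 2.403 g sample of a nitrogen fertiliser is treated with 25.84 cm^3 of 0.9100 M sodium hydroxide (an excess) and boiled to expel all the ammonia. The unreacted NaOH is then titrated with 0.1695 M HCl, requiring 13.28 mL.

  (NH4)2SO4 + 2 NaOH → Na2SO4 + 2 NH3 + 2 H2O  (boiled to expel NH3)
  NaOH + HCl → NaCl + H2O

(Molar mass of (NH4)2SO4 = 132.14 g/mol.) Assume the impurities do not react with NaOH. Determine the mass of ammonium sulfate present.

1.405 g

n(NaOH) added = 0.02584 × 0.9100 = 0.02351 mol
n(HCl) used in back-titration = 0.01328 × 0.1695 = 2.251 × 10^-3 mol
n(NaOH) left over = 2.251 × 10^-3 mol (1:1 ratio)
n(NaOH) consumed by analyte = 0.02351 − 2.251 × 10^-3 = 0.02126 mol
From the 1:2 ratio, n((NH4)2SO4) = 1/2 × 0.02126 = 0.01063 mol
mass of (NH4)2SO4 = 0.01063 × 132.14 = 1.405 g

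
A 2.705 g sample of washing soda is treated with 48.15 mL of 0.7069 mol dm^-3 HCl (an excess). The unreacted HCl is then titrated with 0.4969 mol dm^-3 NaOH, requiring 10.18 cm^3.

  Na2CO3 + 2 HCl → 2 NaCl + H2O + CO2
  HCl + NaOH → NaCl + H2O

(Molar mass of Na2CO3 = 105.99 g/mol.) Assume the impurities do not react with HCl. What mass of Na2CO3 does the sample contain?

n(HCl) added = 0.04815 × 0.7069 = 0.03404 mol
n(NaOH) used in back-titration = 0.01018 × 0.4969 = 5.058 × 10^-3 mol
n(HCl) left over = 5.058 × 10^-3 mol (1:1 ratio)
n(HCl) consumed by analyte = 0.03404 − 5.058 × 10^-3 = 0.02898 mol
From the 1:2 ratio, n(Na2CO3) = 1/2 × 0.02898 = 0.01449 mol
mass of Na2CO3 = 0.01449 × 105.99 = 1.536 g

1.536 g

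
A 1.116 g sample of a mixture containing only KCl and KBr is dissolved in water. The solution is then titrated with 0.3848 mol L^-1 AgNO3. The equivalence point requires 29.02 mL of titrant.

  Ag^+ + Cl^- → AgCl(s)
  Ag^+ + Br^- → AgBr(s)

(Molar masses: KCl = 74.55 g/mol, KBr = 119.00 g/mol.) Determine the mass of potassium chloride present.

n(AgNO3) = 0.02902 × 0.3848 = 0.01117 mol
Let x = n(KCl), y = n(KBr).
Titrant: 1x + 1y = 0.01117;  mass: 74.55x + 119.00y = 1.116
Solving, x = 4.789 × 10^-3 mol, y = 6.378 × 10^-3 mol
mass of KCl = 4.789 × 10^-3 × 74.55 = 0.3570 g

0.3570 g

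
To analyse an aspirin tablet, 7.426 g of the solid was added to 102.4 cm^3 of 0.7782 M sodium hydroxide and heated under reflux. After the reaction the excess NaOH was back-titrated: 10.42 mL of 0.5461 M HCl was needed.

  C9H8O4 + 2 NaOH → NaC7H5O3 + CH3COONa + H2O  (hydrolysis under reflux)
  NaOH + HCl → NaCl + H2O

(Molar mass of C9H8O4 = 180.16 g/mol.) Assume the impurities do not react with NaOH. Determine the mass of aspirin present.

n(NaOH) added = 0.1024 × 0.7782 = 0.07969 mol
n(HCl) used in back-titration = 0.01042 × 0.5461 = 5.690 × 10^-3 mol
n(NaOH) left over = 5.690 × 10^-3 mol (1:1 ratio)
n(NaOH) consumed by analyte = 0.07969 − 5.690 × 10^-3 = 0.07400 mol
From the 1:2 ratio, n(C9H8O4) = 1/2 × 0.07400 = 0.03700 mol
mass of C9H8O4 = 0.03700 × 180.16 = 6.666 g

6.666 g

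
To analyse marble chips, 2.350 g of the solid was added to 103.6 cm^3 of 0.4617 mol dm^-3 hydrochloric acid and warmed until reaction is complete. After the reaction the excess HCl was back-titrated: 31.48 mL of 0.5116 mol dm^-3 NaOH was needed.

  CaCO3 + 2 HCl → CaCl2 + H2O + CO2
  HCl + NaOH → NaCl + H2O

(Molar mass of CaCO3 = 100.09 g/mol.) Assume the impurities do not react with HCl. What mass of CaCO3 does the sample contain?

1.588 g

n(HCl) added = 0.1036 × 0.4617 = 0.04783 mol
n(NaOH) used in back-titration = 0.03148 × 0.5116 = 0.01611 mol
n(HCl) left over = 0.01611 mol (1:1 ratio)
n(HCl) consumed by analyte = 0.04783 − 0.01611 = 0.03173 mol
From the 1:2 ratio, n(CaCO3) = 1/2 × 0.03173 = 0.01586 mol
mass of CaCO3 = 0.01586 × 100.09 = 1.588 g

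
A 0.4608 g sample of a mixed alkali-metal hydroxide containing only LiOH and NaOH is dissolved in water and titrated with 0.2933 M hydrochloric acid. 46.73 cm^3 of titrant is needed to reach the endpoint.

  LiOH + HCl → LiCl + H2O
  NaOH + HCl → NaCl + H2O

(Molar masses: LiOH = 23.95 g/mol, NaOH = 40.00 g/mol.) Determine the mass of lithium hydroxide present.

0.1305 g

n(HCl) = 0.04673 × 0.2933 = 0.01371 mol
Let x = n(LiOH), y = n(NaOH).
Titrant: 1x + 1y = 0.01371;  mass: 23.95x + 40.00y = 0.4608
Solving, x = 5.448 × 10^-3 mol, y = 8.258 × 10^-3 mol
mass of LiOH = 5.448 × 10^-3 × 23.95 = 0.1305 g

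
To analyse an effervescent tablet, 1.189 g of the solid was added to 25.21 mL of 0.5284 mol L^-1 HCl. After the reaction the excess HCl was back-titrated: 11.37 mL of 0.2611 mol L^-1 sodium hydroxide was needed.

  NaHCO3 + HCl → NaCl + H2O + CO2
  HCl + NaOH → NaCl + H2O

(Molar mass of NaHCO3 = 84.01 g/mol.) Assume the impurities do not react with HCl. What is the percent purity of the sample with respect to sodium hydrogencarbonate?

73.14 %

n(HCl) added = 0.02521 × 0.5284 = 0.01332 mol
n(NaOH) used in back-titration = 0.01137 × 0.2611 = 2.969 × 10^-3 mol
n(HCl) left over = 2.969 × 10^-3 mol (1:1 ratio)
n(HCl) consumed by analyte = 0.01332 − 2.969 × 10^-3 = 0.01035 mol
n(NaHCO3) = 0.01035 mol (1:1 ratio)
mass of NaHCO3 = 0.01035 × 84.01 = 0.8697 g
% NaHCO3 = 0.8697 / 1.189 × 100 = 73.14 %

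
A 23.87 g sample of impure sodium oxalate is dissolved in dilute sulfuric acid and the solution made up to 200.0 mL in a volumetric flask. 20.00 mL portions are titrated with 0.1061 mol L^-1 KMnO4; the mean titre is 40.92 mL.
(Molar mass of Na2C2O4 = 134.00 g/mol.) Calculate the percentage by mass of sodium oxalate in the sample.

2 MnO4^- + 5 C2O4^2- + 16 H^+ → 2 Mn^2+ + 10 CO2 + 8 H2O
n(KMnO4) per titration = 0.04092 × 0.1061 = 4.342 × 10^-3 mol
From the 5:2 ratio, n(Na2C2O4) in each aliquot = 5/2 × 4.342 × 10^-3 = 0.01085 mol
n(Na2C2O4) in the whole flask = 0.01085 × 200.0/20.00 = 0.1085 mol
mass of Na2C2O4 = 0.1085 × 134.00 = 14.54 g
% Na2C2O4 = 14.54 / 23.87 × 100 = 60.93 %

60.93 %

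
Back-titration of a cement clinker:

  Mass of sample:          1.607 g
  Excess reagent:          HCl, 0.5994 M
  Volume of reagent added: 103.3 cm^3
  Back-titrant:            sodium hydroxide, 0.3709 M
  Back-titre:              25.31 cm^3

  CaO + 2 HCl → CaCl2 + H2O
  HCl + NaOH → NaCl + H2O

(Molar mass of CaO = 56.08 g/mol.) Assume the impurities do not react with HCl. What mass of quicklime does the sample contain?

n(HCl) added = 0.1033 × 0.5994 = 0.06192 mol
n(NaOH) used in back-titration = 0.02531 × 0.3709 = 9.387 × 10^-3 mol
n(HCl) left over = 9.387 × 10^-3 mol (1:1 ratio)
n(HCl) consumed by analyte = 0.06192 − 9.387 × 10^-3 = 0.05253 mol
From the 1:2 ratio, n(CaO) = 1/2 × 0.05253 = 0.02627 mol
mass of CaO = 0.02627 × 56.08 = 1.473 g

1.473 g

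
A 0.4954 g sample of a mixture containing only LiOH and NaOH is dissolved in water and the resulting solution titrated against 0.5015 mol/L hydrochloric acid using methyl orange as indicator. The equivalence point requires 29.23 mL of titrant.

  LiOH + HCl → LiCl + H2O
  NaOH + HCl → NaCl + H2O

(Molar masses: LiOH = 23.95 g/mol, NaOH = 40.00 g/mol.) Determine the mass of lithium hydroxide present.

n(HCl) = 0.02923 × 0.5015 = 0.01466 mol
Let x = n(LiOH), y = n(NaOH).
Titrant: 1x + 1y = 0.01466;  mass: 23.95x + 40.00y = 0.4954
Solving, x = 5.667 × 10^-3 mol, y = 8.992 × 10^-3 mol
mass of LiOH = 5.667 × 10^-3 × 23.95 = 0.1357 g

0.1357 g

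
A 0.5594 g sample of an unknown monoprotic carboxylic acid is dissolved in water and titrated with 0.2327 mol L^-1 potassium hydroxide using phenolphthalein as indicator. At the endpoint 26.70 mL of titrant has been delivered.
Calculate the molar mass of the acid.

n(KOH) = 0.02670 L × 0.2327 mol/L = 6.213 × 10^-3 mol
n(HA) = 6.213 × 10^-3 mol (1:1 ratio)
M = m / n = 0.5594 g / 6.213 × 10^-3 mol = 90.04 g/mol

90.04 g/mol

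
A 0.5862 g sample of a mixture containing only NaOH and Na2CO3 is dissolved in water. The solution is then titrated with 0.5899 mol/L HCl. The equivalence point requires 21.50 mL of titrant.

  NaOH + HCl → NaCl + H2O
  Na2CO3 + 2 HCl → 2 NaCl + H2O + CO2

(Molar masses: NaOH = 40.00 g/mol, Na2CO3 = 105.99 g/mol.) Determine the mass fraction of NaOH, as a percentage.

45.12 %

n(HCl) = 0.02150 × 0.5899 = 0.01268 mol
Let x = n(NaOH), y = n(Na2CO3).
Titrant: 1x + 2y = 0.01268;  mass: 40.00x + 105.99y = 0.5862
Solving, x = 6.612 × 10^-3 mol, y = 3.035 × 10^-3 mol
mass of NaOH = 6.612 × 10^-3 × 40.00 = 0.2645 g
% NaOH = 0.2645 / 0.5862 × 100 = 45.12 %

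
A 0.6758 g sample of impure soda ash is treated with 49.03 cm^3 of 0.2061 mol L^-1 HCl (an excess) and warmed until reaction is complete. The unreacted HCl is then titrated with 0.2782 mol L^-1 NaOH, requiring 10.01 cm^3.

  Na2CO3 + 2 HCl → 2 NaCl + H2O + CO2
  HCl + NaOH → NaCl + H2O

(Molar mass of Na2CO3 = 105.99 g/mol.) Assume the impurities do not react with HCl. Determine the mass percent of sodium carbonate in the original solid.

57.40 %

n(HCl) added = 0.04903 × 0.2061 = 0.01011 mol
n(NaOH) used in back-titration = 0.01001 × 0.2782 = 2.785 × 10^-3 mol
n(HCl) left over = 2.785 × 10^-3 mol (1:1 ratio)
n(HCl) consumed by analyte = 0.01011 − 2.785 × 10^-3 = 7.320 × 10^-3 mol
From the 1:2 ratio, n(Na2CO3) = 1/2 × 7.320 × 10^-3 = 3.660 × 10^-3 mol
mass of Na2CO3 = 3.660 × 10^-3 × 105.99 = 0.3879 g
% Na2CO3 = 0.3879 / 0.6758 × 100 = 57.40 %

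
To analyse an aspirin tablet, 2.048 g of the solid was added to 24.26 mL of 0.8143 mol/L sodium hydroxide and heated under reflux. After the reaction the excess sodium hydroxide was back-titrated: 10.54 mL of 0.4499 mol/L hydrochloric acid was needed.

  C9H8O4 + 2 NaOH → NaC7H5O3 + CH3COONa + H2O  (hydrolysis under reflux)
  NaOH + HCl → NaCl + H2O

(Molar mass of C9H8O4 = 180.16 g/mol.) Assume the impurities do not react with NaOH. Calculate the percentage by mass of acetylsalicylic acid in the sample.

n(NaOH) added = 0.02426 × 0.8143 = 0.01975 mol
n(HCl) used in back-titration = 0.01054 × 0.4499 = 4.742 × 10^-3 mol
n(NaOH) left over = 4.742 × 10^-3 mol (1:1 ratio)
n(NaOH) consumed by analyte = 0.01975 − 4.742 × 10^-3 = 0.01501 mol
From the 1:2 ratio, n(C9H8O4) = 1/2 × 0.01501 = 7.506 × 10^-3 mol
mass of C9H8O4 = 7.506 × 10^-3 × 180.16 = 1.352 g
% C9H8O4 = 1.352 / 2.048 × 100 = 66.03 %

66.03 %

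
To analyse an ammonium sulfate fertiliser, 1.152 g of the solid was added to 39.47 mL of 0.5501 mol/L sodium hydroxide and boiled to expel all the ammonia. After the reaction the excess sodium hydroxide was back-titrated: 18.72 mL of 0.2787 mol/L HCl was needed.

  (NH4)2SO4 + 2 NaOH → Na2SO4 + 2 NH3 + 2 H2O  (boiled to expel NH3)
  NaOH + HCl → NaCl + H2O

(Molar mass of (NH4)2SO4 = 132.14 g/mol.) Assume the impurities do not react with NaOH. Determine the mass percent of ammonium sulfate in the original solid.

n(NaOH) added = 0.03947 × 0.5501 = 0.02171 mol
n(HCl) used in back-titration = 0.01872 × 0.2787 = 5.217 × 10^-3 mol
n(NaOH) left over = 5.217 × 10^-3 mol (1:1 ratio)
n(NaOH) consumed by analyte = 0.02171 − 5.217 × 10^-3 = 0.01650 mol
From the 1:2 ratio, n((NH4)2SO4) = 1/2 × 0.01650 = 8.248 × 10^-3 mol
mass of (NH4)2SO4 = 8.248 × 10^-3 × 132.14 = 1.090 g
% (NH4)2SO4 = 1.090 / 1.152 × 100 = 94.60 %

94.60 %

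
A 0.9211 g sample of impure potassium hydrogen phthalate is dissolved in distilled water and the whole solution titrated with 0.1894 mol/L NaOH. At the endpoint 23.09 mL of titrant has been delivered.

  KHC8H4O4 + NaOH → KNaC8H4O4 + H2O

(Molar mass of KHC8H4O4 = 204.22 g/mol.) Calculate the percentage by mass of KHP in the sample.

96.96 %

n(NaOH) = 0.02309 L × 0.1894 mol/L = 4.373 × 10^-3 mol
n(KHC8H4O4) = 4.373 × 10^-3 mol (1:1 ratio)
mass of KHC8H4O4 = 4.373 × 10^-3 × 204.22 g/mol = 0.8931 g
% KHC8H4O4 = 0.8931 / 0.9211 × 100 = 96.96 %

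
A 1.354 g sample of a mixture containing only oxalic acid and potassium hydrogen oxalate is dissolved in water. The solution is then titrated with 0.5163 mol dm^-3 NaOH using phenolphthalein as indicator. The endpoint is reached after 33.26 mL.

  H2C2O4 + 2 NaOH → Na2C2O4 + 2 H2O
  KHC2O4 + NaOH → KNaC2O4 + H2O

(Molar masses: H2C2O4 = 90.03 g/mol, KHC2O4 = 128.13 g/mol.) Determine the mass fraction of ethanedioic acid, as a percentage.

33.85 %

n(NaOH) = 0.03326 × 0.5163 = 0.01717 mol
Let x = n(H2C2O4), y = n(KHC2O4).
Titrant: 2x + 1y = 0.01717;  mass: 90.03x + 128.13y = 1.354
Solving, x = 5.091 × 10^-3 mol, y = 6.990 × 10^-3 mol
mass of H2C2O4 = 5.091 × 10^-3 × 90.03 = 0.4583 g
% H2C2O4 = 0.4583 / 1.354 × 100 = 33.85 %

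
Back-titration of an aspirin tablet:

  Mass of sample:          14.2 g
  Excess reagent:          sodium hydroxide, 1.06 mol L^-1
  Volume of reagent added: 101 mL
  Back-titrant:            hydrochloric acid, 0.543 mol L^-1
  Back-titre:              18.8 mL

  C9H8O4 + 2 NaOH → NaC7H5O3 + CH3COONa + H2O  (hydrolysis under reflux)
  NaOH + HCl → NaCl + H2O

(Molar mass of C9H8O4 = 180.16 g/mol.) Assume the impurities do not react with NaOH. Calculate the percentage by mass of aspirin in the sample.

n(NaOH) added = 0.101 × 1.06 = 0.107 mol
n(HCl) used in back-titration = 0.0188 × 0.543 = 0.0102 mol
n(NaOH) left over = 0.0102 mol (1:1 ratio)
n(NaOH) consumed by analyte = 0.107 − 0.0102 = 0.0969 mol
From the 1:2 ratio, n(C9H8O4) = 1/2 × 0.0969 = 0.0484 mol
mass of C9H8O4 = 0.0484 × 180.16 = 8.72 g
% C9H8O4 = 8.72 / 14.2 × 100 = 61.4 %

61.4 %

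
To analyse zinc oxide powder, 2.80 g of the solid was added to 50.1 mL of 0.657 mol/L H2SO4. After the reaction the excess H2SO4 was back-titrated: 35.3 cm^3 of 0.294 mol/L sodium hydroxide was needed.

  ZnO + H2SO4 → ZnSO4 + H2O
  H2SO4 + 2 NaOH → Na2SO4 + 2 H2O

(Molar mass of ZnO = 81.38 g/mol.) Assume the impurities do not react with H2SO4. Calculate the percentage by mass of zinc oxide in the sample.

n(H2SO4) added = 0.0501 × 0.657 = 0.0329 mol
n(NaOH) used in back-titration = 0.0353 × 0.294 = 0.0104 mol
From the 1:2 ratio, n(H2SO4) left over = 1/2 × 0.0104 = 5.19 × 10^-3 mol
n(H2SO4) consumed by analyte = 0.0329 − 5.19 × 10^-3 = 0.0277 mol
n(ZnO) = 0.0277 mol (1:1 ratio)
mass of ZnO = 0.0277 × 81.38 = 2.26 g
% ZnO = 2.26 / 2.80 × 100 = 80.6 %

80.6 %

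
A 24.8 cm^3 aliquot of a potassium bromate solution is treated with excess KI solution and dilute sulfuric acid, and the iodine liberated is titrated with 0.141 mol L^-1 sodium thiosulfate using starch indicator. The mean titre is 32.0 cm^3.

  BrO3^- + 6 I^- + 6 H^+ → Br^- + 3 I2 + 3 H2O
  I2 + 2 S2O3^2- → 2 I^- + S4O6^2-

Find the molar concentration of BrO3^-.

n(S2O3^2-) = 0.0320 × 0.141 = 4.51 × 10^-3 mol
n(I2) = n(S2O3^2-)/2 = 2.26 × 10^-3 mol
From the 1:3 ratio, n(BrO3^-) in the aliquot = 1/3 × 2.26 × 10^-3 = 7.52 × 10^-4 mol
[BrO3^-] = 7.52 × 10^-4 / 0.0248 = 0.0303 mol/L

0.0303 mol/L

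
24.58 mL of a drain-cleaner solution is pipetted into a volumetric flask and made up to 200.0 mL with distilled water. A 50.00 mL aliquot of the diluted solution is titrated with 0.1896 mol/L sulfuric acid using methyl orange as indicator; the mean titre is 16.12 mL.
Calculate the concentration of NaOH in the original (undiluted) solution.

2 NaOH + H2SO4 → Na2SO4 + 2 H2O
n(H2SO4) = 0.01612 × 0.1896 = 3.056 × 10^-3 mol
From the 2:1 ratio, n(NaOH) in the aliquot = 2/1 × 3.056 × 10^-3 = 6.113 × 10^-3 mol
[NaOH]_dilute = 6.113 × 10^-3 / 0.05000 = 0.1223 mol/L
Dilution factor = 200.0 / 24.58 = 8.137
[NaOH]_stock = 0.1223 × 8.137 = 0.9947 mol/L

0.9947 mol/L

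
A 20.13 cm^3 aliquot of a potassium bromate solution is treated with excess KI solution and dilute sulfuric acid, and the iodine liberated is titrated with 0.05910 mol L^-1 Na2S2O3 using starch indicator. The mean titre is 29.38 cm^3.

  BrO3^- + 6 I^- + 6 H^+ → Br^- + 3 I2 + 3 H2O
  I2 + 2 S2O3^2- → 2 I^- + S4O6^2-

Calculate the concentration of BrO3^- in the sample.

n(S2O3^2-) = 0.02938 × 0.05910 = 1.736 × 10^-3 mol
n(I2) = n(S2O3^2-)/2 = 8.682 × 10^-4 mol
From the 1:3 ratio, n(BrO3^-) in the aliquot = 1/3 × 8.682 × 10^-4 = 2.894 × 10^-4 mol
[BrO3^-] = 2.894 × 10^-4 / 0.02013 = 0.01438 mol/L

0.01438 mol/L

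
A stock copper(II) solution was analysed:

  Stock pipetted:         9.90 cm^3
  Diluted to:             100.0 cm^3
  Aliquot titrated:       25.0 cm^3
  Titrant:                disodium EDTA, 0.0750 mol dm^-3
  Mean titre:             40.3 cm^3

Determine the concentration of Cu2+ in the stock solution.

1.22 mol/L

Cu^2+ + EDTA^4- → [Cu(EDTA)]^2-
n(EDTA) = 0.0403 × 0.0750 = 3.02 × 10^-3 mol
n(Cu2+) in the aliquot = 3.02 × 10^-3 mol (1:1 ratio)
[Cu2+]_dilute = 3.02 × 10^-3 / 0.0250 = 0.121 mol/L
Dilution factor = 100.0 / 9.90 = 10.10
[Cu2+]_stock = 0.121 × 10.10 = 1.22 mol/L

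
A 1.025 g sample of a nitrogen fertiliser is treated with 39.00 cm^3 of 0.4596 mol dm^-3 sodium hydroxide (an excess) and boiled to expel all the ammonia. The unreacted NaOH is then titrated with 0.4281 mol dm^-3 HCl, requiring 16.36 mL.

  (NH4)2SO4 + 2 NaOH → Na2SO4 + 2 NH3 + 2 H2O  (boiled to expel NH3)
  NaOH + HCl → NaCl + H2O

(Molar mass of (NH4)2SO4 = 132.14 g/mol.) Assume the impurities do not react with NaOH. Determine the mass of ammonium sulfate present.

0.7215 g

n(NaOH) added = 0.03900 × 0.4596 = 0.01792 mol
n(HCl) used in back-titration = 0.01636 × 0.4281 = 7.004 × 10^-3 mol
n(NaOH) left over = 7.004 × 10^-3 mol (1:1 ratio)
n(NaOH) consumed by analyte = 0.01792 − 7.004 × 10^-3 = 0.01092 mol
From the 1:2 ratio, n((NH4)2SO4) = 1/2 × 0.01092 = 5.460 × 10^-3 mol
mass of (NH4)2SO4 = 5.460 × 10^-3 × 132.14 = 0.7215 g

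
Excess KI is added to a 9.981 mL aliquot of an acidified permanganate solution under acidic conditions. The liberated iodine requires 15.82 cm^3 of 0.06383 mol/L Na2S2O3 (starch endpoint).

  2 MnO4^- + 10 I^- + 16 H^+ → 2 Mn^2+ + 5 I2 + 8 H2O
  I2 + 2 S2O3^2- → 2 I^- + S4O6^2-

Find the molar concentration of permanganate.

n(S2O3^2-) = 0.01582 × 0.06383 = 1.010 × 10^-3 mol
n(I2) = n(S2O3^2-)/2 = 5.049 × 10^-4 mol
From the 2:5 ratio, n(MnO4^-) in the aliquot = 2/5 × 5.049 × 10^-4 = 2.020 × 10^-4 mol
[MnO4^-] = 2.020 × 10^-4 / 0.009981 = 0.02023 mol/L

0.02023 mol/L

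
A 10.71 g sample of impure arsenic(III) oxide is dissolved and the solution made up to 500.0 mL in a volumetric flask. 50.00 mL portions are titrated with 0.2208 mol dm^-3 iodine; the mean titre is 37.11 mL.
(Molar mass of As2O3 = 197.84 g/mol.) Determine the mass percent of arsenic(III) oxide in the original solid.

As2O3 + 2 I2 + 2 H2O → As2O5 + 4 HI
n(I2) per titration = 0.03711 × 0.2208 = 8.194 × 10^-3 mol
From the 1:2 ratio, n(As2O3) in each aliquot = 1/2 × 8.194 × 10^-3 = 4.097 × 10^-3 mol
n(As2O3) in the whole flask = 4.097 × 10^-3 × 500.0/50.00 = 0.04097 mol
mass of As2O3 = 0.04097 × 197.84 = 8.105 g
% As2O3 = 8.105 / 10.71 × 100 = 75.68 %

75.68 %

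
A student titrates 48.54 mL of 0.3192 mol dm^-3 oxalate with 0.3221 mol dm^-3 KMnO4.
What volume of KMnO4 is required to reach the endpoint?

2 MnO4^- + 5 C2O4^2- + 16 H^+ → 2 Mn^2+ + 10 CO2 + 8 H2O
n(C2O4^2-) = 0.04854 L × 0.3192 mol/L = 0.01549 mol
From the 2:5 stoichiometry, n(KMnO4) = 2/5 × 0.01549 = 6.198 × 10^-3 mol
V(KMnO4) = 6.198 × 10^-3 mol / 0.3221 mol/L = 0.01924 L = 19.24 mL

19.24 mL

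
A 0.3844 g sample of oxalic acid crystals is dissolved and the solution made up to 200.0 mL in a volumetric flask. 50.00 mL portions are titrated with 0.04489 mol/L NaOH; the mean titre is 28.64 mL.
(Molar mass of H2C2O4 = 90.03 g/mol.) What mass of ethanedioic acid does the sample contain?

0.2315 g

H2C2O4 + 2 NaOH → Na2C2O4 + 2 H2O
n(NaOH) per titration = 0.02864 × 0.04489 = 1.286 × 10^-3 mol
From the 1:2 ratio, n(H2C2O4) in each aliquot = 1/2 × 1.286 × 10^-3 = 6.428 × 10^-4 mol
n(H2C2O4) in the whole flask = 6.428 × 10^-4 × 200.0/50.00 = 2.571 × 10^-3 mol
mass of H2C2O4 = 2.571 × 10^-3 × 90.03 = 0.2315 g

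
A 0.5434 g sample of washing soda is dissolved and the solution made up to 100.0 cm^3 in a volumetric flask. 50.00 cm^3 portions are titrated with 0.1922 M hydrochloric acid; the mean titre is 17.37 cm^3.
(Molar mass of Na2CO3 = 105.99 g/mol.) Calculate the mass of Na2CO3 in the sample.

Na2CO3 + 2 HCl → 2 NaCl + H2O + CO2
n(HCl) per titration = 0.01737 × 0.1922 = 3.339 × 10^-3 mol
From the 1:2 ratio, n(Na2CO3) in each aliquot = 1/2 × 3.339 × 10^-3 = 1.669 × 10^-3 mol
n(Na2CO3) in the whole flask = 1.669 × 10^-3 × 100.0/50.00 = 3.339 × 10^-3 mol
mass of Na2CO3 = 3.339 × 10^-3 × 105.99 = 0.3538 g

0.3538 g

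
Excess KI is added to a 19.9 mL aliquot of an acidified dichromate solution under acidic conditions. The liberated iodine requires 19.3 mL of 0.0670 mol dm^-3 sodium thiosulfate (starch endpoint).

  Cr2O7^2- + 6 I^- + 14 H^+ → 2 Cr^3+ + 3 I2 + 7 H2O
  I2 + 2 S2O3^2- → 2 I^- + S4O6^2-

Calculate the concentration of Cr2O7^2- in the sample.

0.0108 mol/L

n(S2O3^2-) = 0.0193 × 0.0670 = 1.29 × 10^-3 mol
n(I2) = n(S2O3^2-)/2 = 6.47 × 10^-4 mol
From the 1:3 ratio, n(Cr2O7^2-) in the aliquot = 1/3 × 6.47 × 10^-4 = 2.16 × 10^-4 mol
[Cr2O7^2-] = 2.16 × 10^-4 / 0.0199 = 0.0108 mol/L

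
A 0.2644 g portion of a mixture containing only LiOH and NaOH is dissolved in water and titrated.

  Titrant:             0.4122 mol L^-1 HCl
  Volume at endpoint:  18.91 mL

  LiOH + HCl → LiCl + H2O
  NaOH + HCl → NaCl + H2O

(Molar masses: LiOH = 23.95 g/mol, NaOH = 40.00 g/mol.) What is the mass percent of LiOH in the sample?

n(HCl) = 0.01891 × 0.4122 = 7.795 × 10^-3 mol
Let x = n(LiOH), y = n(NaOH).
Titrant: 1x + 1y = 7.795 × 10^-3;  mass: 23.95x + 40.00y = 0.2644
Solving, x = 2.953 × 10^-3 mol, y = 4.842 × 10^-3 mol
mass of LiOH = 2.953 × 10^-3 × 23.95 = 0.07071 g
% LiOH = 0.07071 / 0.2644 × 100 = 26.74 %

26.74 %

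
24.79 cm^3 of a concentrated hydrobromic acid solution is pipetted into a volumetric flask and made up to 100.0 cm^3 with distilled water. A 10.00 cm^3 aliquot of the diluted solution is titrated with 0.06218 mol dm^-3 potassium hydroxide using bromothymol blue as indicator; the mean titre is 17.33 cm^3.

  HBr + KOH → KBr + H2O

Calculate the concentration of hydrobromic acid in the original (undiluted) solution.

n(KOH) = 0.01733 × 0.06218 = 1.078 × 10^-3 mol
n(HBr) in the aliquot = 1.078 × 10^-3 mol (1:1 ratio)
[HBr]_dilute = 1.078 × 10^-3 / 0.01000 = 0.1078 mol/L
Dilution factor = 100.0 / 24.79 = 4.034
[HBr]_stock = 0.1078 × 4.034 = 0.4347 mol/L

0.4347 mol/L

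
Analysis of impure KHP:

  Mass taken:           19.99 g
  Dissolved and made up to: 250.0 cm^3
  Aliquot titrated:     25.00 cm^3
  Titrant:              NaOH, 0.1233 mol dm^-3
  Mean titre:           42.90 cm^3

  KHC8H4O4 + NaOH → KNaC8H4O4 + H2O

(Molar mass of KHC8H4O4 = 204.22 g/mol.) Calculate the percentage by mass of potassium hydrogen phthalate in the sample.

54.04 %

n(NaOH) per titration = 0.04290 × 0.1233 = 5.290 × 10^-3 mol
n(KHC8H4O4) in each aliquot = 5.290 × 10^-3 mol (1:1 ratio)
n(KHC8H4O4) in the whole flask = 5.290 × 10^-3 × 250.0/25.00 = 0.05290 mol
mass of KHC8H4O4 = 0.05290 × 204.22 = 10.80 g
% KHC8H4O4 = 10.80 / 19.99 × 100 = 54.04 %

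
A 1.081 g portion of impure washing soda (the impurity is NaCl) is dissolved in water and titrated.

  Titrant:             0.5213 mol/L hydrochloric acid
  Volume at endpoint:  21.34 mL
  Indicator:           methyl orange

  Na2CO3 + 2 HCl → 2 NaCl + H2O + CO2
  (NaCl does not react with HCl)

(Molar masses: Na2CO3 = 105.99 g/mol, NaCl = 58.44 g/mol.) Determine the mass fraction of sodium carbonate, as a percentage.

54.54 %

n(HCl) = 0.02134 × 0.5213 = 0.01112 mol
Let x = n(Na2CO3), y = n(NaCl).
Titrant: 2x = 0.01112;  mass: 105.99x + 58.44y = 1.081
Solving, x = 5.562 × 10^-3 mol, y = 8.410 × 10^-3 mol
mass of Na2CO3 = 5.562 × 10^-3 × 105.99 = 0.5895 g
% Na2CO3 = 0.5895 / 1.081 × 100 = 54.54 %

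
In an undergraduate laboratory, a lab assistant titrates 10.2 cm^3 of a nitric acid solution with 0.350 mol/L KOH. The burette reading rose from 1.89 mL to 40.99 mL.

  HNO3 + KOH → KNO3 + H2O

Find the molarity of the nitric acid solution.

n(KOH) = 0.0391 L × 0.350 mol/L = 0.0137 mol
n(HNO3) = 0.0137 mol (1:1 mole ratio)
[HNO3] = 0.0137 mol / 0.0102 L = 1.34 mol/L

1.34 mol/L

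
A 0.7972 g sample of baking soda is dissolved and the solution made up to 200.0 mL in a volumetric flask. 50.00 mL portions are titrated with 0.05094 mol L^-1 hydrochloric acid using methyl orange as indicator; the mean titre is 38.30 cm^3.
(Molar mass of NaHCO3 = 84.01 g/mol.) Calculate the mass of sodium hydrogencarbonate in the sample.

0.6556 g

NaHCO3 + HCl → NaCl + H2O + CO2
n(HCl) per titration = 0.03830 × 0.05094 = 1.951 × 10^-3 mol
n(NaHCO3) in each aliquot = 1.951 × 10^-3 mol (1:1 ratio)
n(NaHCO3) in the whole flask = 1.951 × 10^-3 × 200.0/50.00 = 7.804 × 10^-3 mol
mass of NaHCO3 = 7.804 × 10^-3 × 84.01 = 0.6556 g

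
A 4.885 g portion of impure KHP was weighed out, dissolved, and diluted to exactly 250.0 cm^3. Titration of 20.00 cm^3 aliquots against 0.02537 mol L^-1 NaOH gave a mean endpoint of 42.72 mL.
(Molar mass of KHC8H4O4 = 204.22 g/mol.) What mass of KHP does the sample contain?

2.767 g

KHC8H4O4 + NaOH → KNaC8H4O4 + H2O
n(NaOH) per titration = 0.04272 × 0.02537 = 1.084 × 10^-3 mol
n(KHC8H4O4) in each aliquot = 1.084 × 10^-3 mol (1:1 ratio)
n(KHC8H4O4) in the whole flask = 1.084 × 10^-3 × 250.0/20.00 = 0.01355 mol
mass of KHC8H4O4 = 0.01355 × 204.22 = 2.767 g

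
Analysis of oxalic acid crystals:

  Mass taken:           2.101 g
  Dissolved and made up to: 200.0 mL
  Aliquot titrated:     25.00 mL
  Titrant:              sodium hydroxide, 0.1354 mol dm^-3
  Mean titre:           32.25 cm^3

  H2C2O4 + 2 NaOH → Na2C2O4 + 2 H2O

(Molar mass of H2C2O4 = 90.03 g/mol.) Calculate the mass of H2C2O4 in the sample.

n(NaOH) per titration = 0.03225 × 0.1354 = 4.367 × 10^-3 mol
From the 1:2 ratio, n(H2C2O4) in each aliquot = 1/2 × 4.367 × 10^-3 = 2.183 × 10^-3 mol
n(H2C2O4) in the whole flask = 2.183 × 10^-3 × 200.0/25.00 = 0.01747 mol
mass of H2C2O4 = 0.01747 × 90.03 = 1.573 g

1.573 g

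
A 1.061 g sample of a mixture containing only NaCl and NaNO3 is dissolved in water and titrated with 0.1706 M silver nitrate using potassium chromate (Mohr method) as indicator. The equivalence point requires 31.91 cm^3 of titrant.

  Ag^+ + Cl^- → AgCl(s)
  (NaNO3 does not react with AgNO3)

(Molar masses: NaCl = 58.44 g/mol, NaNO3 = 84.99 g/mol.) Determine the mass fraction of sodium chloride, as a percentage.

n(AgNO3) = 0.03191 × 0.1706 = 5.444 × 10^-3 mol
Let x = n(NaCl), y = n(NaNO3).
Titrant: 1x = 5.444 × 10^-3;  mass: 58.44x + 84.99y = 1.061
Solving, x = 5.444 × 10^-3 mol, y = 8.741 × 10^-3 mol
mass of NaCl = 5.444 × 10^-3 × 58.44 = 0.3181 g
% NaCl = 0.3181 / 1.061 × 100 = 29.98 %

29.98 %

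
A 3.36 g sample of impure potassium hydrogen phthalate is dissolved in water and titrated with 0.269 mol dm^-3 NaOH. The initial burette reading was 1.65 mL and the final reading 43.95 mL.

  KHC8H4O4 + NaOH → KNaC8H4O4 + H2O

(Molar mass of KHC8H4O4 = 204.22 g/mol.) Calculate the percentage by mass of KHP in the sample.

n(NaOH) = 0.0423 L × 0.269 mol/L = 0.0114 mol
n(KHC8H4O4) = 0.0114 mol (1:1 ratio)
mass of KHC8H4O4 = 0.0114 × 204.22 g/mol = 2.32 g
% KHC8H4O4 = 2.32 / 3.36 × 100 = 69.2 %

69.2 %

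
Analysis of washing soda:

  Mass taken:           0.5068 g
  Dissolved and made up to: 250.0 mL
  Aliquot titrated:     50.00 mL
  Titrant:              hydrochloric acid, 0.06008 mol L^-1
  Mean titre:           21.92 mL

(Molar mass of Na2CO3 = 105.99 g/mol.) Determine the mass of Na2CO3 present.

Na2CO3 + 2 HCl → 2 NaCl + H2O + CO2
n(HCl) per titration = 0.02192 × 0.06008 = 1.317 × 10^-3 mol
From the 1:2 ratio, n(Na2CO3) in each aliquot = 1/2 × 1.317 × 10^-3 = 6.585 × 10^-4 mol
n(Na2CO3) in the whole flask = 6.585 × 10^-4 × 250.0/50.00 = 3.292 × 10^-3 mol
mass of Na2CO3 = 3.292 × 10^-3 × 105.99 = 0.3490 g

0.3490 g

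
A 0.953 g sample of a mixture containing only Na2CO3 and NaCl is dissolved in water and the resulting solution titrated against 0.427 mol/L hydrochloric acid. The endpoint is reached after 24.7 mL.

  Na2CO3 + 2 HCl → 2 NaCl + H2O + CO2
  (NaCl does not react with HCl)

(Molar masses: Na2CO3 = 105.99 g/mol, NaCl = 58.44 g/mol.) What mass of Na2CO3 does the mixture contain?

0.559 g

n(HCl) = 0.0247 × 0.427 = 0.0105 mol
Let x = n(Na2CO3), y = n(NaCl).
Titrant: 2x = 0.0105;  mass: 105.99x + 58.44y = 0.953
Solving, x = 5.27 × 10^-3 mol, y = 6.74 × 10^-3 mol
mass of Na2CO3 = 5.27 × 10^-3 × 105.99 = 0.559 g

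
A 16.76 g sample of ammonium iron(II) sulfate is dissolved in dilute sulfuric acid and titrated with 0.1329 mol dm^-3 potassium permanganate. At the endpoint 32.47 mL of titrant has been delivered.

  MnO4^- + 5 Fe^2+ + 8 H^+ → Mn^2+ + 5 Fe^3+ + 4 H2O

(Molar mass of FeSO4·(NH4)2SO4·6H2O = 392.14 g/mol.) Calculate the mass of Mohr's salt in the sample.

n(KMnO4) = 0.03247 L × 0.1329 mol/L = 4.315 × 10^-3 mol
From the 5:1 ratio, n(FeSO4·(NH4)2SO4·6H2O) = 5/1 × 4.315 × 10^-3 = 0.02158 mol
mass of FeSO4·(NH4)2SO4·6H2O = 0.02158 × 392.14 g/mol = 8.461 g

8.461 g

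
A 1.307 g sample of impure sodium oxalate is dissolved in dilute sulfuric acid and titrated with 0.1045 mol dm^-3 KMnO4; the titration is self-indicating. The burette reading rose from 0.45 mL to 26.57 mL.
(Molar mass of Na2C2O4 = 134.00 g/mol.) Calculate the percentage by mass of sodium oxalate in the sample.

69.96 %

2 MnO4^- + 5 C2O4^2- + 16 H^+ → 2 Mn^2+ + 10 CO2 + 8 H2O
n(KMnO4) = 0.02612 L × 0.1045 mol/L = 2.730 × 10^-3 mol
From the 5:2 ratio, n(Na2C2O4) = 5/2 × 2.730 × 10^-3 = 6.824 × 10^-3 mol
mass of Na2C2O4 = 6.824 × 10^-3 × 134.00 g/mol = 0.9144 g
% Na2C2O4 = 0.9144 / 1.307 × 100 = 69.96 %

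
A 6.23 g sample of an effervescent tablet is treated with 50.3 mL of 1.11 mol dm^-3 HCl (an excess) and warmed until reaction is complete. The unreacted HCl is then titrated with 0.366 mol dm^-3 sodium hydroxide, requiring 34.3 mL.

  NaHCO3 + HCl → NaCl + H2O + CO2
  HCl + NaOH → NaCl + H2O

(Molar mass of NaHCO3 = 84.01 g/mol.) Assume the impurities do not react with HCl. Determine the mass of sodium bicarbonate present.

3.64 g

n(HCl) added = 0.0503 × 1.11 = 0.0558 mol
n(NaOH) used in back-titration = 0.0343 × 0.366 = 0.0126 mol
n(HCl) left over = 0.0126 mol (1:1 ratio)
n(HCl) consumed by analyte = 0.0558 − 0.0126 = 0.0433 mol
n(NaHCO3) = 0.0433 mol (1:1 ratio)
mass of NaHCO3 = 0.0433 × 84.01 = 3.64 g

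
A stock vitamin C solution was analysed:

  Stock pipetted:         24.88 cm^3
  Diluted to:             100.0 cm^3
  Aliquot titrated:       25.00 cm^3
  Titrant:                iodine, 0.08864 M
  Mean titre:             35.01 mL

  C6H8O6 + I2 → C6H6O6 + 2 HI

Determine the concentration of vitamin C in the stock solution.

n(I2) = 0.03501 × 0.08864 = 3.103 × 10^-3 mol
n(C6H8O6) in the aliquot = 3.103 × 10^-3 mol (1:1 ratio)
[C6H8O6]_dilute = 3.103 × 10^-3 / 0.02500 = 0.1241 mol/L
Dilution factor = 100.0 / 24.88 = 4.019
[C6H8O6]_stock = 0.1241 × 4.019 = 0.4989 mol/L

0.4989 M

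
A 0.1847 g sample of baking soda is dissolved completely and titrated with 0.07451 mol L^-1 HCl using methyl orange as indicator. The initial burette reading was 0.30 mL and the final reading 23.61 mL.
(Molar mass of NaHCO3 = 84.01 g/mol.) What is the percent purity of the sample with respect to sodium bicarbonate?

NaHCO3 + HCl → NaCl + H2O + CO2
n(HCl) = 0.02331 L × 0.07451 mol/L = 1.737 × 10^-3 mol
n(NaHCO3) = 1.737 × 10^-3 mol (1:1 ratio)
mass of NaHCO3 = 1.737 × 10^-3 × 84.01 g/mol = 0.1459 g
% NaHCO3 = 0.1459 / 0.1847 × 100 = 79.00 %

79.00 %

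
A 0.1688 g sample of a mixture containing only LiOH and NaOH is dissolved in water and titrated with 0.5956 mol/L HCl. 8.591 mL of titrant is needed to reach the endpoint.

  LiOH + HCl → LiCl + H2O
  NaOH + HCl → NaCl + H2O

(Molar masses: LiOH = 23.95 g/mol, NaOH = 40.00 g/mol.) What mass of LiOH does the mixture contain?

0.05353 g

n(HCl) = 0.008591 × 0.5956 = 5.117 × 10^-3 mol
Let x = n(LiOH), y = n(NaOH).
Titrant: 1x + 1y = 5.117 × 10^-3;  mass: 23.95x + 40.00y = 0.1688
Solving, x = 2.235 × 10^-3 mol, y = 2.882 × 10^-3 mol
mass of LiOH = 2.235 × 10^-3 × 23.95 = 0.05353 g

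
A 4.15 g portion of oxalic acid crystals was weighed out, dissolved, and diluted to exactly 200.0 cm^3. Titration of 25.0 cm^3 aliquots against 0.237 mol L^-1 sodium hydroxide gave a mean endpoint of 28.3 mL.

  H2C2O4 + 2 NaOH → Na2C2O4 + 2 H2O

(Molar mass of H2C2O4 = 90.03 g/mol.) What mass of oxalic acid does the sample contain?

2.42 g

n(NaOH) per titration = 0.0283 × 0.237 = 6.71 × 10^-3 mol
From the 1:2 ratio, n(H2C2O4) in each aliquot = 1/2 × 6.71 × 10^-3 = 3.35 × 10^-3 mol
n(H2C2O4) in the whole flask = 3.35 × 10^-3 × 200.0/25.0 = 0.0268 mol
mass of H2C2O4 = 0.0268 × 90.03 = 2.42 g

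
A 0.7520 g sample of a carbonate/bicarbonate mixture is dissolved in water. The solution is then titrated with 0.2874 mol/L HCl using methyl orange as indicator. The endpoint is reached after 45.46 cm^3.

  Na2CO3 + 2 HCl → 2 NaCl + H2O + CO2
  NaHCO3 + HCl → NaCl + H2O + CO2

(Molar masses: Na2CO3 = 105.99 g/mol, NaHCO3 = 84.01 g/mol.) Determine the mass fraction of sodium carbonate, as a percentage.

78.53 %

n(HCl) = 0.04546 × 0.2874 = 0.01307 mol
Let x = n(Na2CO3), y = n(NaHCO3).
Titrant: 2x + 1y = 0.01307;  mass: 105.99x + 84.01y = 0.7520
Solving, x = 5.572 × 10^-3 mol, y = 1.922 × 10^-3 mol
mass of Na2CO3 = 5.572 × 10^-3 × 105.99 = 0.5905 g
% Na2CO3 = 0.5905 / 0.7520 × 100 = 78.53 %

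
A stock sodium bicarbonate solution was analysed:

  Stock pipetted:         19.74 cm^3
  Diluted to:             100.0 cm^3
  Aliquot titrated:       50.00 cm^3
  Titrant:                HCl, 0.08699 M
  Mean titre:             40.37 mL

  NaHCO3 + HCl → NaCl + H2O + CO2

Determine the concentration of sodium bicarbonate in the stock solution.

0.3558 M

n(HCl) = 0.04037 × 0.08699 = 3.512 × 10^-3 mol
n(NaHCO3) in the aliquot = 3.512 × 10^-3 mol (1:1 ratio)
[NaHCO3]_dilute = 3.512 × 10^-3 / 0.05000 = 0.07024 mol/L
Dilution factor = 100.0 / 19.74 = 5.066
[NaHCO3]_stock = 0.07024 × 5.066 = 0.3558 mol/L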